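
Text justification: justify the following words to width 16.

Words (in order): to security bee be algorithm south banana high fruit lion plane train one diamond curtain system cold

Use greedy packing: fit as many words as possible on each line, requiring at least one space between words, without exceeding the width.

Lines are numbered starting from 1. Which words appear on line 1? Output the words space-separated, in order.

Answer: to security bee

Derivation:
Line 1: ['to', 'security', 'bee'] (min_width=15, slack=1)
Line 2: ['be', 'algorithm'] (min_width=12, slack=4)
Line 3: ['south', 'banana'] (min_width=12, slack=4)
Line 4: ['high', 'fruit', 'lion'] (min_width=15, slack=1)
Line 5: ['plane', 'train', 'one'] (min_width=15, slack=1)
Line 6: ['diamond', 'curtain'] (min_width=15, slack=1)
Line 7: ['system', 'cold'] (min_width=11, slack=5)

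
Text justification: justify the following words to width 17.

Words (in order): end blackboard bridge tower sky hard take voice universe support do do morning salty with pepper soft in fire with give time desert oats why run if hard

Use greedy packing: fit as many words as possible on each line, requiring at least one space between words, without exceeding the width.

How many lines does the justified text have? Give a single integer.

Line 1: ['end', 'blackboard'] (min_width=14, slack=3)
Line 2: ['bridge', 'tower', 'sky'] (min_width=16, slack=1)
Line 3: ['hard', 'take', 'voice'] (min_width=15, slack=2)
Line 4: ['universe', 'support'] (min_width=16, slack=1)
Line 5: ['do', 'do', 'morning'] (min_width=13, slack=4)
Line 6: ['salty', 'with', 'pepper'] (min_width=17, slack=0)
Line 7: ['soft', 'in', 'fire', 'with'] (min_width=17, slack=0)
Line 8: ['give', 'time', 'desert'] (min_width=16, slack=1)
Line 9: ['oats', 'why', 'run', 'if'] (min_width=15, slack=2)
Line 10: ['hard'] (min_width=4, slack=13)
Total lines: 10

Answer: 10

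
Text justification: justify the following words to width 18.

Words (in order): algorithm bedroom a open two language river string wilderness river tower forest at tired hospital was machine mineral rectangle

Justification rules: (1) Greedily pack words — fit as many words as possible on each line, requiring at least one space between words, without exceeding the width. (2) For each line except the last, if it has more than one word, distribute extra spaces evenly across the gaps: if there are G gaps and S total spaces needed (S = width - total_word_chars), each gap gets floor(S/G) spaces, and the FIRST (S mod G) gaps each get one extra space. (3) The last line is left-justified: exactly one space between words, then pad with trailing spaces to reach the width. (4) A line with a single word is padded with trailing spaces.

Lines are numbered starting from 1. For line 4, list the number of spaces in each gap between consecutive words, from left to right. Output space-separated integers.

Line 1: ['algorithm', 'bedroom'] (min_width=17, slack=1)
Line 2: ['a', 'open', 'two'] (min_width=10, slack=8)
Line 3: ['language', 'river'] (min_width=14, slack=4)
Line 4: ['string', 'wilderness'] (min_width=17, slack=1)
Line 5: ['river', 'tower', 'forest'] (min_width=18, slack=0)
Line 6: ['at', 'tired', 'hospital'] (min_width=17, slack=1)
Line 7: ['was', 'machine'] (min_width=11, slack=7)
Line 8: ['mineral', 'rectangle'] (min_width=17, slack=1)

Answer: 2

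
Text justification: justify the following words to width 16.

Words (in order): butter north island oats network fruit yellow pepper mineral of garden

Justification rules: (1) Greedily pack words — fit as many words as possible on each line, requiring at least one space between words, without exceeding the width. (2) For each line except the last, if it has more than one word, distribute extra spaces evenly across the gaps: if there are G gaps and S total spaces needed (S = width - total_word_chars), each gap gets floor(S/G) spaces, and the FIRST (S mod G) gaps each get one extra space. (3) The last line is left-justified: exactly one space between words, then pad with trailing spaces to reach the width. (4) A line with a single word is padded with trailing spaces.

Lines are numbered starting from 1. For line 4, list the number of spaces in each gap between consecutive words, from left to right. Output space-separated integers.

Line 1: ['butter', 'north'] (min_width=12, slack=4)
Line 2: ['island', 'oats'] (min_width=11, slack=5)
Line 3: ['network', 'fruit'] (min_width=13, slack=3)
Line 4: ['yellow', 'pepper'] (min_width=13, slack=3)
Line 5: ['mineral', 'of'] (min_width=10, slack=6)
Line 6: ['garden'] (min_width=6, slack=10)

Answer: 4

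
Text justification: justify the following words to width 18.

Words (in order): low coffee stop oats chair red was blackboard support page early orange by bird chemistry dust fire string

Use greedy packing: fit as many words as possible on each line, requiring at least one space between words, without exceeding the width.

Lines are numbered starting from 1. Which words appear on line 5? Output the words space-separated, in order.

Line 1: ['low', 'coffee', 'stop'] (min_width=15, slack=3)
Line 2: ['oats', 'chair', 'red', 'was'] (min_width=18, slack=0)
Line 3: ['blackboard', 'support'] (min_width=18, slack=0)
Line 4: ['page', 'early', 'orange'] (min_width=17, slack=1)
Line 5: ['by', 'bird', 'chemistry'] (min_width=17, slack=1)
Line 6: ['dust', 'fire', 'string'] (min_width=16, slack=2)

Answer: by bird chemistry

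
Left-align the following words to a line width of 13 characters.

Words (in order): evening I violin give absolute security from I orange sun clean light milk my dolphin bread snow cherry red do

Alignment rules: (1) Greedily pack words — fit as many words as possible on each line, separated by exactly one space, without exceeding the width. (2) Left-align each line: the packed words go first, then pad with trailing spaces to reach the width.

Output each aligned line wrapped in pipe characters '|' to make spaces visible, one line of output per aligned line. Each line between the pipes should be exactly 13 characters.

Answer: |evening I    |
|violin give  |
|absolute     |
|security from|
|I orange sun |
|clean light  |
|milk my      |
|dolphin bread|
|snow cherry  |
|red do       |

Derivation:
Line 1: ['evening', 'I'] (min_width=9, slack=4)
Line 2: ['violin', 'give'] (min_width=11, slack=2)
Line 3: ['absolute'] (min_width=8, slack=5)
Line 4: ['security', 'from'] (min_width=13, slack=0)
Line 5: ['I', 'orange', 'sun'] (min_width=12, slack=1)
Line 6: ['clean', 'light'] (min_width=11, slack=2)
Line 7: ['milk', 'my'] (min_width=7, slack=6)
Line 8: ['dolphin', 'bread'] (min_width=13, slack=0)
Line 9: ['snow', 'cherry'] (min_width=11, slack=2)
Line 10: ['red', 'do'] (min_width=6, slack=7)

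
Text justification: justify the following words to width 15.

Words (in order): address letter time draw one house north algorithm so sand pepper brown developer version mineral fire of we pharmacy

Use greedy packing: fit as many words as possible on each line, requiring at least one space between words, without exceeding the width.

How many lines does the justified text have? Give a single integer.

Answer: 9

Derivation:
Line 1: ['address', 'letter'] (min_width=14, slack=1)
Line 2: ['time', 'draw', 'one'] (min_width=13, slack=2)
Line 3: ['house', 'north'] (min_width=11, slack=4)
Line 4: ['algorithm', 'so'] (min_width=12, slack=3)
Line 5: ['sand', 'pepper'] (min_width=11, slack=4)
Line 6: ['brown', 'developer'] (min_width=15, slack=0)
Line 7: ['version', 'mineral'] (min_width=15, slack=0)
Line 8: ['fire', 'of', 'we'] (min_width=10, slack=5)
Line 9: ['pharmacy'] (min_width=8, slack=7)
Total lines: 9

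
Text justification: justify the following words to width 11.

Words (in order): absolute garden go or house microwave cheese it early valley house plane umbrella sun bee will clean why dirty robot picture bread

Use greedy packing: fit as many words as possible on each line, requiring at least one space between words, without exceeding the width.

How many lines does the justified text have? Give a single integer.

Answer: 15

Derivation:
Line 1: ['absolute'] (min_width=8, slack=3)
Line 2: ['garden', 'go'] (min_width=9, slack=2)
Line 3: ['or', 'house'] (min_width=8, slack=3)
Line 4: ['microwave'] (min_width=9, slack=2)
Line 5: ['cheese', 'it'] (min_width=9, slack=2)
Line 6: ['early'] (min_width=5, slack=6)
Line 7: ['valley'] (min_width=6, slack=5)
Line 8: ['house', 'plane'] (min_width=11, slack=0)
Line 9: ['umbrella'] (min_width=8, slack=3)
Line 10: ['sun', 'bee'] (min_width=7, slack=4)
Line 11: ['will', 'clean'] (min_width=10, slack=1)
Line 12: ['why', 'dirty'] (min_width=9, slack=2)
Line 13: ['robot'] (min_width=5, slack=6)
Line 14: ['picture'] (min_width=7, slack=4)
Line 15: ['bread'] (min_width=5, slack=6)
Total lines: 15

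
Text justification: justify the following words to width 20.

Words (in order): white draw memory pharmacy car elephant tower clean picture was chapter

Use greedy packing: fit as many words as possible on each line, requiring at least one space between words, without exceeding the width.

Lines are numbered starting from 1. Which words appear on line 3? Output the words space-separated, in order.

Line 1: ['white', 'draw', 'memory'] (min_width=17, slack=3)
Line 2: ['pharmacy', 'car'] (min_width=12, slack=8)
Line 3: ['elephant', 'tower', 'clean'] (min_width=20, slack=0)
Line 4: ['picture', 'was', 'chapter'] (min_width=19, slack=1)

Answer: elephant tower clean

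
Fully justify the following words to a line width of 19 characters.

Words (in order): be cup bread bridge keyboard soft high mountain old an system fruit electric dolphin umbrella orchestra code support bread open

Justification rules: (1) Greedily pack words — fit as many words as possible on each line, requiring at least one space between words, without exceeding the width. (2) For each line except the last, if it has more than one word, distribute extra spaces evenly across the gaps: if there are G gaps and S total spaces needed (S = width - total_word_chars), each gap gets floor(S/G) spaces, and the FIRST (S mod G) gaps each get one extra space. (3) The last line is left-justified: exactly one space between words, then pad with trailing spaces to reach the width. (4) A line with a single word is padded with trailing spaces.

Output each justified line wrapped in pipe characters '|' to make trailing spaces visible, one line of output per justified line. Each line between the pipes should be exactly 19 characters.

Answer: |be cup bread bridge|
|keyboard  soft high|
|mountain   old   an|
|system        fruit|
|electric    dolphin|
|umbrella  orchestra|
|code  support bread|
|open               |

Derivation:
Line 1: ['be', 'cup', 'bread', 'bridge'] (min_width=19, slack=0)
Line 2: ['keyboard', 'soft', 'high'] (min_width=18, slack=1)
Line 3: ['mountain', 'old', 'an'] (min_width=15, slack=4)
Line 4: ['system', 'fruit'] (min_width=12, slack=7)
Line 5: ['electric', 'dolphin'] (min_width=16, slack=3)
Line 6: ['umbrella', 'orchestra'] (min_width=18, slack=1)
Line 7: ['code', 'support', 'bread'] (min_width=18, slack=1)
Line 8: ['open'] (min_width=4, slack=15)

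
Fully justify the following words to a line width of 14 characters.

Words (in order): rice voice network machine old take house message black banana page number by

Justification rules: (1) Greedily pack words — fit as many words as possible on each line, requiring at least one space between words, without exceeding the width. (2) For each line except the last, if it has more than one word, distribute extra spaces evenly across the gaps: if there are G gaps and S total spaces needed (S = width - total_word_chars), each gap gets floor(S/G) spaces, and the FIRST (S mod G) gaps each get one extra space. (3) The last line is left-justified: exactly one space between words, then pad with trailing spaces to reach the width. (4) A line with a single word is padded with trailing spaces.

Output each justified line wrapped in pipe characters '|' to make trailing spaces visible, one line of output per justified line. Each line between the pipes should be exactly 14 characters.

Answer: |rice     voice|
|network       |
|machine    old|
|take     house|
|message  black|
|banana    page|
|number by     |

Derivation:
Line 1: ['rice', 'voice'] (min_width=10, slack=4)
Line 2: ['network'] (min_width=7, slack=7)
Line 3: ['machine', 'old'] (min_width=11, slack=3)
Line 4: ['take', 'house'] (min_width=10, slack=4)
Line 5: ['message', 'black'] (min_width=13, slack=1)
Line 6: ['banana', 'page'] (min_width=11, slack=3)
Line 7: ['number', 'by'] (min_width=9, slack=5)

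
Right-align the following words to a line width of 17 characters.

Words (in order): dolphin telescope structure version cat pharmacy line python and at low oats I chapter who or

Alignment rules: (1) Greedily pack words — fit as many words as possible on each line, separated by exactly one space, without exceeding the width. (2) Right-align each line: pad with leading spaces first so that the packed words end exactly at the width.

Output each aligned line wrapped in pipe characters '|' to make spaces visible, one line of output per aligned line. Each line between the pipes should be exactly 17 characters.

Answer: |dolphin telescope|
|structure version|
|cat pharmacy line|
|python and at low|
|   oats I chapter|
|           who or|

Derivation:
Line 1: ['dolphin', 'telescope'] (min_width=17, slack=0)
Line 2: ['structure', 'version'] (min_width=17, slack=0)
Line 3: ['cat', 'pharmacy', 'line'] (min_width=17, slack=0)
Line 4: ['python', 'and', 'at', 'low'] (min_width=17, slack=0)
Line 5: ['oats', 'I', 'chapter'] (min_width=14, slack=3)
Line 6: ['who', 'or'] (min_width=6, slack=11)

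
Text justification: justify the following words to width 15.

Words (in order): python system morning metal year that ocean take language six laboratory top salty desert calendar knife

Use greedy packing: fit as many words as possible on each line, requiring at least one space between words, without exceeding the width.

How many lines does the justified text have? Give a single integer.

Line 1: ['python', 'system'] (min_width=13, slack=2)
Line 2: ['morning', 'metal'] (min_width=13, slack=2)
Line 3: ['year', 'that', 'ocean'] (min_width=15, slack=0)
Line 4: ['take', 'language'] (min_width=13, slack=2)
Line 5: ['six', 'laboratory'] (min_width=14, slack=1)
Line 6: ['top', 'salty'] (min_width=9, slack=6)
Line 7: ['desert', 'calendar'] (min_width=15, slack=0)
Line 8: ['knife'] (min_width=5, slack=10)
Total lines: 8

Answer: 8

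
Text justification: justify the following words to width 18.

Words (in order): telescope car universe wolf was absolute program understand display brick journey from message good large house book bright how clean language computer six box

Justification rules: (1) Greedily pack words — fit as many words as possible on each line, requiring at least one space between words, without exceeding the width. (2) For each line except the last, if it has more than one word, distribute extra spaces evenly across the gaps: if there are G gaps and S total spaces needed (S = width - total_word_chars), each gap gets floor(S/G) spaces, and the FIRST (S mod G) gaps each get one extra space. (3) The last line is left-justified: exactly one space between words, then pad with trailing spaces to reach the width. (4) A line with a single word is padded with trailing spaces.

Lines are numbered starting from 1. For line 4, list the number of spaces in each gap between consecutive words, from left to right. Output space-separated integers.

Answer: 1

Derivation:
Line 1: ['telescope', 'car'] (min_width=13, slack=5)
Line 2: ['universe', 'wolf', 'was'] (min_width=17, slack=1)
Line 3: ['absolute', 'program'] (min_width=16, slack=2)
Line 4: ['understand', 'display'] (min_width=18, slack=0)
Line 5: ['brick', 'journey', 'from'] (min_width=18, slack=0)
Line 6: ['message', 'good', 'large'] (min_width=18, slack=0)
Line 7: ['house', 'book', 'bright'] (min_width=17, slack=1)
Line 8: ['how', 'clean', 'language'] (min_width=18, slack=0)
Line 9: ['computer', 'six', 'box'] (min_width=16, slack=2)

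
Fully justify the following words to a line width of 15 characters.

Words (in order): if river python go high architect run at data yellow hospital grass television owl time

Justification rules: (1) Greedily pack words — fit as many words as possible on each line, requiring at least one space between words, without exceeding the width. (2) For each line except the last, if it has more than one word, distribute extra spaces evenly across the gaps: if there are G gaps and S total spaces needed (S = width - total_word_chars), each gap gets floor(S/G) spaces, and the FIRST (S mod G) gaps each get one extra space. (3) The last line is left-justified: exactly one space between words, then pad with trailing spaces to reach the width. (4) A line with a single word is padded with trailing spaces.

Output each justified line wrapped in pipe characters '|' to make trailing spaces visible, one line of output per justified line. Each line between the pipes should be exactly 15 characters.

Answer: |if river python|
|go         high|
|architect   run|
|at  data yellow|
|hospital  grass|
|television  owl|
|time           |

Derivation:
Line 1: ['if', 'river', 'python'] (min_width=15, slack=0)
Line 2: ['go', 'high'] (min_width=7, slack=8)
Line 3: ['architect', 'run'] (min_width=13, slack=2)
Line 4: ['at', 'data', 'yellow'] (min_width=14, slack=1)
Line 5: ['hospital', 'grass'] (min_width=14, slack=1)
Line 6: ['television', 'owl'] (min_width=14, slack=1)
Line 7: ['time'] (min_width=4, slack=11)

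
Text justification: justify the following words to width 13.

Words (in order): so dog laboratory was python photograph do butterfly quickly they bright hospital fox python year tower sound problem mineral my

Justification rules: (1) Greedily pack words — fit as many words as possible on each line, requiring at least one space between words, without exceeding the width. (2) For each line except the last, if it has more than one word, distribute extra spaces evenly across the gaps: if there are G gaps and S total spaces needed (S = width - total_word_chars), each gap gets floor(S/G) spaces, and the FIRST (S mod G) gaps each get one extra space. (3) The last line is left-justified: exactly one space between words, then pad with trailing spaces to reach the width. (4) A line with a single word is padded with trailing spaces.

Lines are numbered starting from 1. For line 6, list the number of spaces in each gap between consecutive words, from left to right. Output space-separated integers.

Answer: 2

Derivation:
Line 1: ['so', 'dog'] (min_width=6, slack=7)
Line 2: ['laboratory'] (min_width=10, slack=3)
Line 3: ['was', 'python'] (min_width=10, slack=3)
Line 4: ['photograph', 'do'] (min_width=13, slack=0)
Line 5: ['butterfly'] (min_width=9, slack=4)
Line 6: ['quickly', 'they'] (min_width=12, slack=1)
Line 7: ['bright'] (min_width=6, slack=7)
Line 8: ['hospital', 'fox'] (min_width=12, slack=1)
Line 9: ['python', 'year'] (min_width=11, slack=2)
Line 10: ['tower', 'sound'] (min_width=11, slack=2)
Line 11: ['problem'] (min_width=7, slack=6)
Line 12: ['mineral', 'my'] (min_width=10, slack=3)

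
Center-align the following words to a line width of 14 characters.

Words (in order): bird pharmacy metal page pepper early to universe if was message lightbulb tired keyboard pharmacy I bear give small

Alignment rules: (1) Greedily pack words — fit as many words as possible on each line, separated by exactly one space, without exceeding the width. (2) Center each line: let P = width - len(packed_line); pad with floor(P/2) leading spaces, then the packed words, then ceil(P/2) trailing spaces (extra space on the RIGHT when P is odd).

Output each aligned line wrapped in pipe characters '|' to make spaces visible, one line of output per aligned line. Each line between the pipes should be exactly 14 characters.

Line 1: ['bird', 'pharmacy'] (min_width=13, slack=1)
Line 2: ['metal', 'page'] (min_width=10, slack=4)
Line 3: ['pepper', 'early'] (min_width=12, slack=2)
Line 4: ['to', 'universe', 'if'] (min_width=14, slack=0)
Line 5: ['was', 'message'] (min_width=11, slack=3)
Line 6: ['lightbulb'] (min_width=9, slack=5)
Line 7: ['tired', 'keyboard'] (min_width=14, slack=0)
Line 8: ['pharmacy', 'I'] (min_width=10, slack=4)
Line 9: ['bear', 'give'] (min_width=9, slack=5)
Line 10: ['small'] (min_width=5, slack=9)

Answer: |bird pharmacy |
|  metal page  |
| pepper early |
|to universe if|
| was message  |
|  lightbulb   |
|tired keyboard|
|  pharmacy I  |
|  bear give   |
|    small     |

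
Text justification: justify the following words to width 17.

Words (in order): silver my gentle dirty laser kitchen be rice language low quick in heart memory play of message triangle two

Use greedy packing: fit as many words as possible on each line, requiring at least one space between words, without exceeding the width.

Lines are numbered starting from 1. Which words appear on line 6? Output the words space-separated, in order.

Answer: memory play of

Derivation:
Line 1: ['silver', 'my', 'gentle'] (min_width=16, slack=1)
Line 2: ['dirty', 'laser'] (min_width=11, slack=6)
Line 3: ['kitchen', 'be', 'rice'] (min_width=15, slack=2)
Line 4: ['language', 'low'] (min_width=12, slack=5)
Line 5: ['quick', 'in', 'heart'] (min_width=14, slack=3)
Line 6: ['memory', 'play', 'of'] (min_width=14, slack=3)
Line 7: ['message', 'triangle'] (min_width=16, slack=1)
Line 8: ['two'] (min_width=3, slack=14)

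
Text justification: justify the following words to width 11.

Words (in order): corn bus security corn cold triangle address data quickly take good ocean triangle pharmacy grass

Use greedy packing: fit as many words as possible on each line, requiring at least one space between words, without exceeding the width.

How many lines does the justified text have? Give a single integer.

Line 1: ['corn', 'bus'] (min_width=8, slack=3)
Line 2: ['security'] (min_width=8, slack=3)
Line 3: ['corn', 'cold'] (min_width=9, slack=2)
Line 4: ['triangle'] (min_width=8, slack=3)
Line 5: ['address'] (min_width=7, slack=4)
Line 6: ['data'] (min_width=4, slack=7)
Line 7: ['quickly'] (min_width=7, slack=4)
Line 8: ['take', 'good'] (min_width=9, slack=2)
Line 9: ['ocean'] (min_width=5, slack=6)
Line 10: ['triangle'] (min_width=8, slack=3)
Line 11: ['pharmacy'] (min_width=8, slack=3)
Line 12: ['grass'] (min_width=5, slack=6)
Total lines: 12

Answer: 12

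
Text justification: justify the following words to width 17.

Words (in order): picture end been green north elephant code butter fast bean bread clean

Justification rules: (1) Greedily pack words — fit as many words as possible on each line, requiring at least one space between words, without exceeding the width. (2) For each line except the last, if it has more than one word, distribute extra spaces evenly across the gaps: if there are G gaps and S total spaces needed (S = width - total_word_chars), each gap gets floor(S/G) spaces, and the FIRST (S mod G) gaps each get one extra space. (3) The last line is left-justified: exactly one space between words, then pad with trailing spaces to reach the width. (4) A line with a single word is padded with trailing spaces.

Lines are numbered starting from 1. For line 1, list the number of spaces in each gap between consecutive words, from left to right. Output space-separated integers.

Line 1: ['picture', 'end', 'been'] (min_width=16, slack=1)
Line 2: ['green', 'north'] (min_width=11, slack=6)
Line 3: ['elephant', 'code'] (min_width=13, slack=4)
Line 4: ['butter', 'fast', 'bean'] (min_width=16, slack=1)
Line 5: ['bread', 'clean'] (min_width=11, slack=6)

Answer: 2 1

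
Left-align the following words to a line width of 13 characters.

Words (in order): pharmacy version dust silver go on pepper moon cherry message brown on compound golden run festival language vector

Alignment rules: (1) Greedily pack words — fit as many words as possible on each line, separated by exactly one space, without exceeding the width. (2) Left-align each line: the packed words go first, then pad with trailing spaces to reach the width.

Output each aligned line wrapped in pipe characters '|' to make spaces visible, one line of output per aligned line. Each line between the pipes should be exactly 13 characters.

Line 1: ['pharmacy'] (min_width=8, slack=5)
Line 2: ['version', 'dust'] (min_width=12, slack=1)
Line 3: ['silver', 'go', 'on'] (min_width=12, slack=1)
Line 4: ['pepper', 'moon'] (min_width=11, slack=2)
Line 5: ['cherry'] (min_width=6, slack=7)
Line 6: ['message', 'brown'] (min_width=13, slack=0)
Line 7: ['on', 'compound'] (min_width=11, slack=2)
Line 8: ['golden', 'run'] (min_width=10, slack=3)
Line 9: ['festival'] (min_width=8, slack=5)
Line 10: ['language'] (min_width=8, slack=5)
Line 11: ['vector'] (min_width=6, slack=7)

Answer: |pharmacy     |
|version dust |
|silver go on |
|pepper moon  |
|cherry       |
|message brown|
|on compound  |
|golden run   |
|festival     |
|language     |
|vector       |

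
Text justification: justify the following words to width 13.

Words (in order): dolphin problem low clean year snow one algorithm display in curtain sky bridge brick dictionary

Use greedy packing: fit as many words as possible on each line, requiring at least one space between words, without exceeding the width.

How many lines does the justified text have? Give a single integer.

Line 1: ['dolphin'] (min_width=7, slack=6)
Line 2: ['problem', 'low'] (min_width=11, slack=2)
Line 3: ['clean', 'year'] (min_width=10, slack=3)
Line 4: ['snow', 'one'] (min_width=8, slack=5)
Line 5: ['algorithm'] (min_width=9, slack=4)
Line 6: ['display', 'in'] (min_width=10, slack=3)
Line 7: ['curtain', 'sky'] (min_width=11, slack=2)
Line 8: ['bridge', 'brick'] (min_width=12, slack=1)
Line 9: ['dictionary'] (min_width=10, slack=3)
Total lines: 9

Answer: 9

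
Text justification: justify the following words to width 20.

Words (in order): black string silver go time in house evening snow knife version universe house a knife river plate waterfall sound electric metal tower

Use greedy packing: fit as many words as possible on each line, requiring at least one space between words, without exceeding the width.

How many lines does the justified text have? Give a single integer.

Line 1: ['black', 'string', 'silver'] (min_width=19, slack=1)
Line 2: ['go', 'time', 'in', 'house'] (min_width=16, slack=4)
Line 3: ['evening', 'snow', 'knife'] (min_width=18, slack=2)
Line 4: ['version', 'universe'] (min_width=16, slack=4)
Line 5: ['house', 'a', 'knife', 'river'] (min_width=19, slack=1)
Line 6: ['plate', 'waterfall'] (min_width=15, slack=5)
Line 7: ['sound', 'electric', 'metal'] (min_width=20, slack=0)
Line 8: ['tower'] (min_width=5, slack=15)
Total lines: 8

Answer: 8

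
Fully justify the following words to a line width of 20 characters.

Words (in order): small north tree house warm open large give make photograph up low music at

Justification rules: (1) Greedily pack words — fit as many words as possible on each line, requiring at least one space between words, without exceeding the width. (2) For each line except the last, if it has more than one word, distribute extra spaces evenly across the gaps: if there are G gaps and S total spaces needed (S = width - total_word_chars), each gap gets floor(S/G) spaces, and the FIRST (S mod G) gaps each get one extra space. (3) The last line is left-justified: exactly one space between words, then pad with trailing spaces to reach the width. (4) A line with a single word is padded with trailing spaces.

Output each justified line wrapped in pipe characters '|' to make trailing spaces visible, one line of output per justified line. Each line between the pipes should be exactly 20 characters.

Answer: |small   north   tree|
|house    warm   open|
|large    give   make|
|photograph   up  low|
|music at            |

Derivation:
Line 1: ['small', 'north', 'tree'] (min_width=16, slack=4)
Line 2: ['house', 'warm', 'open'] (min_width=15, slack=5)
Line 3: ['large', 'give', 'make'] (min_width=15, slack=5)
Line 4: ['photograph', 'up', 'low'] (min_width=17, slack=3)
Line 5: ['music', 'at'] (min_width=8, slack=12)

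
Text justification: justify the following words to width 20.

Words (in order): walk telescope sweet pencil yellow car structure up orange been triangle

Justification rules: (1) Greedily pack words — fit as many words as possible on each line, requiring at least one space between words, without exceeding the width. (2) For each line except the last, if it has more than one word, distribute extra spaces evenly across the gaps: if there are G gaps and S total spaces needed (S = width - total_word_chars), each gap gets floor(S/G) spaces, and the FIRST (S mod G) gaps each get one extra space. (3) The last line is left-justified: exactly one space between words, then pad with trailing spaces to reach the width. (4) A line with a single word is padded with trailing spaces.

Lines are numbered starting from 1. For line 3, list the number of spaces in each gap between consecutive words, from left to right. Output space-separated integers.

Line 1: ['walk', 'telescope', 'sweet'] (min_width=20, slack=0)
Line 2: ['pencil', 'yellow', 'car'] (min_width=17, slack=3)
Line 3: ['structure', 'up', 'orange'] (min_width=19, slack=1)
Line 4: ['been', 'triangle'] (min_width=13, slack=7)

Answer: 2 1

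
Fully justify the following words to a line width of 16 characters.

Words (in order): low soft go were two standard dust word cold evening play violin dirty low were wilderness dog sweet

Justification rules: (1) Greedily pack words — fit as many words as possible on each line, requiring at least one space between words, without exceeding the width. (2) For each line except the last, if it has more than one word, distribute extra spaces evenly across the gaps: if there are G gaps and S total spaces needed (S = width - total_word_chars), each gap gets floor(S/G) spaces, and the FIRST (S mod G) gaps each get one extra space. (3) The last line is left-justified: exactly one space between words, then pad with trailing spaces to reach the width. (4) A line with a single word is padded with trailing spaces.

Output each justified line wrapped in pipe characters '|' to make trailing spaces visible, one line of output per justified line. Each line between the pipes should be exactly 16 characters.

Line 1: ['low', 'soft', 'go', 'were'] (min_width=16, slack=0)
Line 2: ['two', 'standard'] (min_width=12, slack=4)
Line 3: ['dust', 'word', 'cold'] (min_width=14, slack=2)
Line 4: ['evening', 'play'] (min_width=12, slack=4)
Line 5: ['violin', 'dirty', 'low'] (min_width=16, slack=0)
Line 6: ['were', 'wilderness'] (min_width=15, slack=1)
Line 7: ['dog', 'sweet'] (min_width=9, slack=7)

Answer: |low soft go were|
|two     standard|
|dust  word  cold|
|evening     play|
|violin dirty low|
|were  wilderness|
|dog sweet       |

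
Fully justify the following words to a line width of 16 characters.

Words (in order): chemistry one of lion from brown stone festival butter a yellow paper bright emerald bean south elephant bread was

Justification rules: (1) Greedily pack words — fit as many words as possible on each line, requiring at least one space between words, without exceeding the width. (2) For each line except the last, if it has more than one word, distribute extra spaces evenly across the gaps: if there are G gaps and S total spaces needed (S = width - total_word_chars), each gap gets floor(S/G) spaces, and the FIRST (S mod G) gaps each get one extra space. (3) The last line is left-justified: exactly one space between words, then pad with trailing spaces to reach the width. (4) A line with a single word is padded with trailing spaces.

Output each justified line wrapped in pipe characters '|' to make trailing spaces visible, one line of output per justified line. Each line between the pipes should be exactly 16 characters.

Line 1: ['chemistry', 'one', 'of'] (min_width=16, slack=0)
Line 2: ['lion', 'from', 'brown'] (min_width=15, slack=1)
Line 3: ['stone', 'festival'] (min_width=14, slack=2)
Line 4: ['butter', 'a', 'yellow'] (min_width=15, slack=1)
Line 5: ['paper', 'bright'] (min_width=12, slack=4)
Line 6: ['emerald', 'bean'] (min_width=12, slack=4)
Line 7: ['south', 'elephant'] (min_width=14, slack=2)
Line 8: ['bread', 'was'] (min_width=9, slack=7)

Answer: |chemistry one of|
|lion  from brown|
|stone   festival|
|butter  a yellow|
|paper     bright|
|emerald     bean|
|south   elephant|
|bread was       |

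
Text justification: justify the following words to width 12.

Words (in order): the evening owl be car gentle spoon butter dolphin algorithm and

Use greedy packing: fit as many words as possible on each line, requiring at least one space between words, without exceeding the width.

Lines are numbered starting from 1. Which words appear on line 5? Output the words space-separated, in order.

Answer: dolphin

Derivation:
Line 1: ['the', 'evening'] (min_width=11, slack=1)
Line 2: ['owl', 'be', 'car'] (min_width=10, slack=2)
Line 3: ['gentle', 'spoon'] (min_width=12, slack=0)
Line 4: ['butter'] (min_width=6, slack=6)
Line 5: ['dolphin'] (min_width=7, slack=5)
Line 6: ['algorithm'] (min_width=9, slack=3)
Line 7: ['and'] (min_width=3, slack=9)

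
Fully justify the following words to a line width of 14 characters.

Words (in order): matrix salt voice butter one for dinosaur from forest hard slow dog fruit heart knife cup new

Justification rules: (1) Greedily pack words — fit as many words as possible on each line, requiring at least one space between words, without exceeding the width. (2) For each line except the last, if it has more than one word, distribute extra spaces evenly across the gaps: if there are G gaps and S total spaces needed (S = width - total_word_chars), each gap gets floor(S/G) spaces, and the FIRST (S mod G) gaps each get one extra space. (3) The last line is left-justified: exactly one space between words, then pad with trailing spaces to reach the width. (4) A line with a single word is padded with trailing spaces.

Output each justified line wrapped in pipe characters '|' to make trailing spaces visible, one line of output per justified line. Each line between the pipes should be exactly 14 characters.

Line 1: ['matrix', 'salt'] (min_width=11, slack=3)
Line 2: ['voice', 'butter'] (min_width=12, slack=2)
Line 3: ['one', 'for'] (min_width=7, slack=7)
Line 4: ['dinosaur', 'from'] (min_width=13, slack=1)
Line 5: ['forest', 'hard'] (min_width=11, slack=3)
Line 6: ['slow', 'dog', 'fruit'] (min_width=14, slack=0)
Line 7: ['heart', 'knife'] (min_width=11, slack=3)
Line 8: ['cup', 'new'] (min_width=7, slack=7)

Answer: |matrix    salt|
|voice   butter|
|one        for|
|dinosaur  from|
|forest    hard|
|slow dog fruit|
|heart    knife|
|cup new       |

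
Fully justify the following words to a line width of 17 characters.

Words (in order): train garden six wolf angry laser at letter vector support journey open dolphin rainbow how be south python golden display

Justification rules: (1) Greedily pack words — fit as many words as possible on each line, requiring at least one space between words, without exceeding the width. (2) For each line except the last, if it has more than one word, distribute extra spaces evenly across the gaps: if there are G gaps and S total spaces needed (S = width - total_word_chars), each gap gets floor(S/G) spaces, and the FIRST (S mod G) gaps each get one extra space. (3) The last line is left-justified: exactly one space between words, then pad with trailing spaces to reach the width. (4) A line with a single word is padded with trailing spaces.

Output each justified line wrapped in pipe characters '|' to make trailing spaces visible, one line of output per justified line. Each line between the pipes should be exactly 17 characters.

Answer: |train  garden six|
|wolf  angry laser|
|at  letter vector|
|support   journey|
|open      dolphin|
|rainbow   how  be|
|south      python|
|golden display   |

Derivation:
Line 1: ['train', 'garden', 'six'] (min_width=16, slack=1)
Line 2: ['wolf', 'angry', 'laser'] (min_width=16, slack=1)
Line 3: ['at', 'letter', 'vector'] (min_width=16, slack=1)
Line 4: ['support', 'journey'] (min_width=15, slack=2)
Line 5: ['open', 'dolphin'] (min_width=12, slack=5)
Line 6: ['rainbow', 'how', 'be'] (min_width=14, slack=3)
Line 7: ['south', 'python'] (min_width=12, slack=5)
Line 8: ['golden', 'display'] (min_width=14, slack=3)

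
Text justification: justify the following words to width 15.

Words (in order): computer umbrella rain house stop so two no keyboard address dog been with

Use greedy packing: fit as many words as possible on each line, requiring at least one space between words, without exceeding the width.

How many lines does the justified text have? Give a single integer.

Line 1: ['computer'] (min_width=8, slack=7)
Line 2: ['umbrella', 'rain'] (min_width=13, slack=2)
Line 3: ['house', 'stop', 'so'] (min_width=13, slack=2)
Line 4: ['two', 'no', 'keyboard'] (min_width=15, slack=0)
Line 5: ['address', 'dog'] (min_width=11, slack=4)
Line 6: ['been', 'with'] (min_width=9, slack=6)
Total lines: 6

Answer: 6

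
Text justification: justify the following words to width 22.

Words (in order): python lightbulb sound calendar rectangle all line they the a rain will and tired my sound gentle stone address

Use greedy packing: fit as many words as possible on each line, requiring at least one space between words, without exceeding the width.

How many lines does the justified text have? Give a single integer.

Answer: 6

Derivation:
Line 1: ['python', 'lightbulb', 'sound'] (min_width=22, slack=0)
Line 2: ['calendar', 'rectangle', 'all'] (min_width=22, slack=0)
Line 3: ['line', 'they', 'the', 'a', 'rain'] (min_width=20, slack=2)
Line 4: ['will', 'and', 'tired', 'my'] (min_width=17, slack=5)
Line 5: ['sound', 'gentle', 'stone'] (min_width=18, slack=4)
Line 6: ['address'] (min_width=7, slack=15)
Total lines: 6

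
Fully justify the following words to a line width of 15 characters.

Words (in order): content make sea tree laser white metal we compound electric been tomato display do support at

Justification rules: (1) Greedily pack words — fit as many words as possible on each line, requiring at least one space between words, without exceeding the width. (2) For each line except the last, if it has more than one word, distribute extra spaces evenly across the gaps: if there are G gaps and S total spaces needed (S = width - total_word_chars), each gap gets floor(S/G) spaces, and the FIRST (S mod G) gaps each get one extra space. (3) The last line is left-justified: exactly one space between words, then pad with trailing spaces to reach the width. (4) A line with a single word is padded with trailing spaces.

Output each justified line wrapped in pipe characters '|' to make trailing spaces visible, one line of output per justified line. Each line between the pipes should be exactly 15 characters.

Line 1: ['content', 'make'] (min_width=12, slack=3)
Line 2: ['sea', 'tree', 'laser'] (min_width=14, slack=1)
Line 3: ['white', 'metal', 'we'] (min_width=14, slack=1)
Line 4: ['compound'] (min_width=8, slack=7)
Line 5: ['electric', 'been'] (min_width=13, slack=2)
Line 6: ['tomato', 'display'] (min_width=14, slack=1)
Line 7: ['do', 'support', 'at'] (min_width=13, slack=2)

Answer: |content    make|
|sea  tree laser|
|white  metal we|
|compound       |
|electric   been|
|tomato  display|
|do support at  |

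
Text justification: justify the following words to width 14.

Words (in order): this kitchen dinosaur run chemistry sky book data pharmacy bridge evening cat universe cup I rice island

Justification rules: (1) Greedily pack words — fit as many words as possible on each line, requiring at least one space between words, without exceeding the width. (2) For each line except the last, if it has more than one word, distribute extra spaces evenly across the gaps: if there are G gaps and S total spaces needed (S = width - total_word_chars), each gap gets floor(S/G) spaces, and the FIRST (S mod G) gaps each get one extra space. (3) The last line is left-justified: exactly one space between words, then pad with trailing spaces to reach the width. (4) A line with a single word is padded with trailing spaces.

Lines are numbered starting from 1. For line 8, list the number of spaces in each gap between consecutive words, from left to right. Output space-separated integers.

Line 1: ['this', 'kitchen'] (min_width=12, slack=2)
Line 2: ['dinosaur', 'run'] (min_width=12, slack=2)
Line 3: ['chemistry', 'sky'] (min_width=13, slack=1)
Line 4: ['book', 'data'] (min_width=9, slack=5)
Line 5: ['pharmacy'] (min_width=8, slack=6)
Line 6: ['bridge', 'evening'] (min_width=14, slack=0)
Line 7: ['cat', 'universe'] (min_width=12, slack=2)
Line 8: ['cup', 'I', 'rice'] (min_width=10, slack=4)
Line 9: ['island'] (min_width=6, slack=8)

Answer: 3 3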